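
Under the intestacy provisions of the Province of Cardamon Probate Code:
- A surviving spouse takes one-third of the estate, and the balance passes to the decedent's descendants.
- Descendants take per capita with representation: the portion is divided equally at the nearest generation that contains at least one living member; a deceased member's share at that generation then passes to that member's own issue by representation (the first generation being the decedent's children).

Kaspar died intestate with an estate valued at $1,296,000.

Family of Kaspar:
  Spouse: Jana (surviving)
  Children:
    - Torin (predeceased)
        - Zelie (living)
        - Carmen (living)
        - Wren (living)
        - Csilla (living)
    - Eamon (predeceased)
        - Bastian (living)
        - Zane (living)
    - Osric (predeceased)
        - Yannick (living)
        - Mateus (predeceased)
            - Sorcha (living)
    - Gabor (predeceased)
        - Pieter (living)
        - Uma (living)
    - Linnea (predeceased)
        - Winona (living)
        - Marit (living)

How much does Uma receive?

Uma receives $72,000.

Jana takes one-third of $1,296,000 = $432,000. The remaining $864,000 passes to the descendants.
No child survives, so the initial division is made at the grandchildren's generation.
The descendants' portion ($864,000) is divided into 12 shares of $72,000: Zelie, Carmen, Wren, Csilla, Bastian, Zane, Yannick, Pieter, Uma, Winona, and Marit each take $72,000; Mateus's $72,000 share passes to Mateus's issue.
Mateus's share ($72,000) passes entirely to Sorcha.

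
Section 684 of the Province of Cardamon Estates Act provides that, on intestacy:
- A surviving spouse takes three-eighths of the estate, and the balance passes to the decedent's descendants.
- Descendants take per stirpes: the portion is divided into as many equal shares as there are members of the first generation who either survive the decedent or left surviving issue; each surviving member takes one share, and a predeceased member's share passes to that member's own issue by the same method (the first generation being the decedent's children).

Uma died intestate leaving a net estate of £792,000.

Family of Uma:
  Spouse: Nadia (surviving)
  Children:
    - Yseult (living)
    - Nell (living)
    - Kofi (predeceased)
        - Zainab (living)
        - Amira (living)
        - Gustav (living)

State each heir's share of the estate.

Nadia takes three-eighths of £792,000 = £297,000. The remaining £495,000 passes to the descendants.
The descendants' portion (£495,000) is divided into 3 shares of £165,000: Yseult and Nell each take £165,000; Kofi's £165,000 share passes to Kofi's issue.
Kofi's share (£165,000) is divided into 3 shares of £55,000: Zainab, Amira, and Gustav each take £55,000.

Nadia: £297,000; Yseult: £165,000; Nell: £165,000; Zainab: £55,000; Amira: £55,000; Gustav: £55,000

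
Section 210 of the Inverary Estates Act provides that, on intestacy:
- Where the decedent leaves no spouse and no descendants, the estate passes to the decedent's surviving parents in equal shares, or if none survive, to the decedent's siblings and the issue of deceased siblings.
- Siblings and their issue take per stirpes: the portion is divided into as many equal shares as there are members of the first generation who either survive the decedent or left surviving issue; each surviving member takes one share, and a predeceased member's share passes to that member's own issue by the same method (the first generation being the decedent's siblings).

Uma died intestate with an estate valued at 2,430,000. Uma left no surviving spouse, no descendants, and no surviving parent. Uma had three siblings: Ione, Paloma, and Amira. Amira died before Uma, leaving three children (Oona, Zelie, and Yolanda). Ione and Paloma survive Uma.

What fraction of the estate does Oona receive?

Oona receives 1/9 of the estate.

The entire 2,430,000 passes to the siblings and their issue.
That amount (2,430,000) is divided into 3 shares of 810,000: Ione and Paloma each take 810,000; Amira's 810,000 share passes to Amira's issue.
Amira's share (810,000) is divided into 3 shares of 270,000: Oona, Zelie, and Yolanda each take 270,000.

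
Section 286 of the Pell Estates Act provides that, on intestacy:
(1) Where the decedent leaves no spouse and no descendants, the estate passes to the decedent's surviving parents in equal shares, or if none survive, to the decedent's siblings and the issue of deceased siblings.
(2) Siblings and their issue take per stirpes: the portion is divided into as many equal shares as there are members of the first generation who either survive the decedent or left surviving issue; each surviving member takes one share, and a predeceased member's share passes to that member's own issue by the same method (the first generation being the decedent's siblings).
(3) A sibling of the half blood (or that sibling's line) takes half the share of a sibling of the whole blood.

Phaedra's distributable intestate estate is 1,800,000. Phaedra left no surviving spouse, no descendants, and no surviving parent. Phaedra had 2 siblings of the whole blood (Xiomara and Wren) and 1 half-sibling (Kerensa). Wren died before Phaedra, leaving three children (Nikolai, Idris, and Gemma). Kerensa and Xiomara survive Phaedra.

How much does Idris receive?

The entire 1,800,000 passes to the siblings and their issue.
Counting each half-blood sibling's line as half a unit, there are 5/2 units in 1,800,000, so one unit is 720,000. Whole-blood lines (Xiomara and Wren) take 720,000 each; half-blood lines (Kerensa) take 360,000 each.
Wren's share (720,000) is divided into 3 shares of 240,000: Nikolai, Idris, and Gemma each take 240,000.

Idris receives 240,000.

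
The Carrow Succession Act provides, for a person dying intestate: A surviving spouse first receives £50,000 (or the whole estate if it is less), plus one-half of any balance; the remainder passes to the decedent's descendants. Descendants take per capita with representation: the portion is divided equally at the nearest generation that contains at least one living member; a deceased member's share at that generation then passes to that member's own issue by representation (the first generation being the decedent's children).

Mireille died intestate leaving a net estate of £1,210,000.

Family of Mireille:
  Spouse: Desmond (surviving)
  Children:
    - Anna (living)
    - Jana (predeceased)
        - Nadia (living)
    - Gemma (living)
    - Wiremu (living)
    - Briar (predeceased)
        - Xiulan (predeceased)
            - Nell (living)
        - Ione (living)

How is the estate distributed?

Desmond first takes £50,000, leaving a balance of £1,160,000. Desmond then takes one-half of the balance (£580,000), for a total of £630,000. The remaining £580,000 passes to the descendants.
The descendants' portion (£580,000) is divided into 5 shares of £116,000: Anna, Gemma, and Wiremu each take £116,000; Jana's £116,000 share passes to Jana's issue; Briar's £116,000 share passes to Briar's issue.
Jana's share (£116,000) passes entirely to Nadia.
Briar's share (£116,000) is divided into 2 shares of £58,000: Ione takes £58,000; Xiulan's £58,000 share passes to Xiulan's issue.
Xiulan's share (£58,000) passes entirely to Nell.

Desmond: £630,000; Anna: £116,000; Nadia: £116,000; Gemma: £116,000; Wiremu: £116,000; Nell: £58,000; Ione: £58,000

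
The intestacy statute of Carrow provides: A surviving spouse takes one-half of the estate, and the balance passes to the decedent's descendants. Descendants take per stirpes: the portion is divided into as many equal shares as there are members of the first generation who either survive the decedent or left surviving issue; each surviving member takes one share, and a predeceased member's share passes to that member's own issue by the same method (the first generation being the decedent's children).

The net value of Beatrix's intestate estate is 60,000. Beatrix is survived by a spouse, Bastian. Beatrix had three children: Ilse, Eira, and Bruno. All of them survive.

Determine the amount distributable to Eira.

Eira receives 10,000.

Bastian takes one-half of 60,000 = 30,000. The remaining 30,000 passes to the descendants.
The descendants' portion (30,000) is divided into 3 shares of 10,000: Ilse, Eira, and Bruno each take 10,000.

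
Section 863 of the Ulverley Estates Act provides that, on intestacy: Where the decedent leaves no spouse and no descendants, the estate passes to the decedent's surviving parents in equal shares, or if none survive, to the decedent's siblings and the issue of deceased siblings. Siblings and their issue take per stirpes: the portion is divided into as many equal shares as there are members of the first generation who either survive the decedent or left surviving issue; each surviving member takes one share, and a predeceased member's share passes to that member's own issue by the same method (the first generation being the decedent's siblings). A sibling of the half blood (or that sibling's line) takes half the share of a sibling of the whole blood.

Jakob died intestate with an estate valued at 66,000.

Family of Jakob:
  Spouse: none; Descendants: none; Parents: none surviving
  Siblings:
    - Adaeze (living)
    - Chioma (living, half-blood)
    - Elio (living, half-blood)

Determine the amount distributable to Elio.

The entire 66,000 passes to the siblings and their issue.
Counting each half-blood sibling's line as half a unit, there are 2 units in 66,000, so one unit is 33,000. Whole-blood lines (Adaeze) take 33,000 each; half-blood lines (Chioma and Elio) take 16,500 each.

Elio receives 16,500.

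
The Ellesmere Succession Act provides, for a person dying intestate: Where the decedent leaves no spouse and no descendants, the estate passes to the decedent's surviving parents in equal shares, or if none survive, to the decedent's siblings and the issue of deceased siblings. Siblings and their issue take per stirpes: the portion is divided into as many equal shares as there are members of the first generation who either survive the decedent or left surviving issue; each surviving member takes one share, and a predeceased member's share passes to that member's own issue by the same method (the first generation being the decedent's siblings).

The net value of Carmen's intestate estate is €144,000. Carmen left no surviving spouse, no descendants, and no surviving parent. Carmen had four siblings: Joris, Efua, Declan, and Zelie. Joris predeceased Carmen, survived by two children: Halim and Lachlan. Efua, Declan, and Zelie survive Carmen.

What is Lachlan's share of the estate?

Lachlan receives €18,000.

The entire €144,000 passes to the siblings and their issue.
That amount (€144,000) is divided into 4 shares of €36,000: Efua, Declan, and Zelie each take €36,000; Joris's €36,000 share passes to Joris's issue.
Joris's share (€36,000) is divided into 2 shares of €18,000: Halim and Lachlan each take €18,000.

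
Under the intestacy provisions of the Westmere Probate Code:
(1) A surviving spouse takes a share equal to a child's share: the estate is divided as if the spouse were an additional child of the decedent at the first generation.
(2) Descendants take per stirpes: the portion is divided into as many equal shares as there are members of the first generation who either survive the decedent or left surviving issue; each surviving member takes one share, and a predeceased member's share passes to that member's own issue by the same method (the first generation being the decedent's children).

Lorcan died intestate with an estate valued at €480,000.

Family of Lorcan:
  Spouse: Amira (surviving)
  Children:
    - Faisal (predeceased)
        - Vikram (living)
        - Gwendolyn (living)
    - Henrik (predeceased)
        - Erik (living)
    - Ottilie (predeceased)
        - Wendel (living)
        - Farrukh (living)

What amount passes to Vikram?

The spouse counts as an additional share at the children's level, so there are 4 primary shares of €120,000. Amira takes one such share (€120,000).
The children's combined portion (€360,000) is divided into 3 shares of €120,000: Faisal's €120,000 share passes to Faisal's issue; Henrik's €120,000 share passes to Henrik's issue; Ottilie's €120,000 share passes to Ottilie's issue.
Faisal's share (€120,000) is divided into 2 shares of €60,000: Vikram and Gwendolyn each take €60,000.
Henrik's share (€120,000) passes entirely to Erik.
Ottilie's share (€120,000) is divided into 2 shares of €60,000: Wendel and Farrukh each take €60,000.

Vikram receives €60,000.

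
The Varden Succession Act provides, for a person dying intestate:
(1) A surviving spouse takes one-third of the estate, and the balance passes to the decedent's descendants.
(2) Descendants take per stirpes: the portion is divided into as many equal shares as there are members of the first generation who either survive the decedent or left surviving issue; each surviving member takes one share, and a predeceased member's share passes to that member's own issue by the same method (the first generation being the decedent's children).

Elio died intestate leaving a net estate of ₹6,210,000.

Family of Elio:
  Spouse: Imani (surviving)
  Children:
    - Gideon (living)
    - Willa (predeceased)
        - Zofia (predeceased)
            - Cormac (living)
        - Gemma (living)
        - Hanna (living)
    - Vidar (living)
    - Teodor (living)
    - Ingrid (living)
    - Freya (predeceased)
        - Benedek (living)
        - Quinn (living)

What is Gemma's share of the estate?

Gemma receives ₹230,000.

Imani takes one-third of ₹6,210,000 = ₹2,070,000. The remaining ₹4,140,000 passes to the descendants.
The descendants' portion (₹4,140,000) is divided into 6 shares of ₹690,000: Gideon, Vidar, Teodor, and Ingrid each take ₹690,000; Willa's ₹690,000 share passes to Willa's issue; Freya's ₹690,000 share passes to Freya's issue.
Willa's share (₹690,000) is divided into 3 shares of ₹230,000: Gemma and Hanna each take ₹230,000; Zofia's ₹230,000 share passes to Zofia's issue.
Zofia's share (₹230,000) passes entirely to Cormac.
Freya's share (₹690,000) is divided into 2 shares of ₹345,000: Benedek and Quinn each take ₹345,000.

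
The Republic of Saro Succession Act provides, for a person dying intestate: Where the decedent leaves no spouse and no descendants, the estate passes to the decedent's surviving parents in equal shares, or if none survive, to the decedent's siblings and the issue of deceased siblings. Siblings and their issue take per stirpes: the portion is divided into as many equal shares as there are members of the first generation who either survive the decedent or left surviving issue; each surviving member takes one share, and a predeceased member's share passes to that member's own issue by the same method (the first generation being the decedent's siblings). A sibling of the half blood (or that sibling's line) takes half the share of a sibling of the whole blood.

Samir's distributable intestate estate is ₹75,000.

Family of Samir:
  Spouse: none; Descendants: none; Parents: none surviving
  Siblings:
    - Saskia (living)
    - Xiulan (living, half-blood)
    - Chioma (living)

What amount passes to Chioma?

The entire ₹75,000 passes to the siblings and their issue.
Counting each half-blood sibling's line as half a unit, there are 5/2 units in ₹75,000, so one unit is ₹30,000. Whole-blood lines (Saskia and Chioma) take ₹30,000 each; half-blood lines (Xiulan) take ₹15,000 each.

Chioma receives ₹30,000.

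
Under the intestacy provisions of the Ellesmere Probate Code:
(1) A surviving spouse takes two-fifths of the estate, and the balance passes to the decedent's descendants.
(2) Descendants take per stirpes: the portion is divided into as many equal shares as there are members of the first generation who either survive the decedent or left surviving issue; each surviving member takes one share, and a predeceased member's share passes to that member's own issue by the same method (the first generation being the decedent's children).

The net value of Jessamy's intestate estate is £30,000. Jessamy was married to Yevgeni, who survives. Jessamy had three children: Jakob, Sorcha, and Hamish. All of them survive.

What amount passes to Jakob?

Yevgeni takes two-fifths of £30,000 = £12,000. The remaining £18,000 passes to the descendants.
The descendants' portion (£18,000) is divided into 3 shares of £6,000: Jakob, Sorcha, and Hamish each take £6,000.

Jakob receives £6,000.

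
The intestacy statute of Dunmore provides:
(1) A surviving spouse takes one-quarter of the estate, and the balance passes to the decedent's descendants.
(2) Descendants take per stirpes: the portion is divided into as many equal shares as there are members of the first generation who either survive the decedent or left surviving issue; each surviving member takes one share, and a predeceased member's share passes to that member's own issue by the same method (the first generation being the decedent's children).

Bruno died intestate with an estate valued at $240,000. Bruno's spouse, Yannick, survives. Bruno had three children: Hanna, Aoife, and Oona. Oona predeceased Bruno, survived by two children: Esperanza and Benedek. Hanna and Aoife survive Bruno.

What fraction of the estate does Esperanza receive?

Esperanza receives 1/8 of the estate.

Yannick takes one-quarter of $240,000 = $60,000. The remaining $180,000 passes to the descendants.
The descendants' portion ($180,000) is divided into 3 shares of $60,000: Hanna and Aoife each take $60,000; Oona's $60,000 share passes to Oona's issue.
Oona's share ($60,000) is divided into 2 shares of $30,000: Esperanza and Benedek each take $30,000.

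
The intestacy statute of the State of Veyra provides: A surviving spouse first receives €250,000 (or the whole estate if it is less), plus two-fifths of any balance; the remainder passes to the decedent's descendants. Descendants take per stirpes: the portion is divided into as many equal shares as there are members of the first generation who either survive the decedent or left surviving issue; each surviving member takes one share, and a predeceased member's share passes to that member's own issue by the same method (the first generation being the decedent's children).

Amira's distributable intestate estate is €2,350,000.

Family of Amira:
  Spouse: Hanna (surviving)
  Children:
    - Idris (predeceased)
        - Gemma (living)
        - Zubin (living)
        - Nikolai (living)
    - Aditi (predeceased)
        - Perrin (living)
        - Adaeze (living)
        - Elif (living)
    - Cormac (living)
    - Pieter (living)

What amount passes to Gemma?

Hanna first takes €250,000, leaving a balance of €2,100,000. Hanna then takes two-fifths of the balance (€840,000), for a total of €1,090,000. The remaining €1,260,000 passes to the descendants.
The descendants' portion (€1,260,000) is divided into 4 shares of €315,000: Cormac and Pieter each take €315,000; Idris's €315,000 share passes to Idris's issue; Aditi's €315,000 share passes to Aditi's issue.
Idris's share (€315,000) is divided into 3 shares of €105,000: Gemma, Zubin, and Nikolai each take €105,000.
Aditi's share (€315,000) is divided into 3 shares of €105,000: Perrin, Adaeze, and Elif each take €105,000.

Gemma receives €105,000.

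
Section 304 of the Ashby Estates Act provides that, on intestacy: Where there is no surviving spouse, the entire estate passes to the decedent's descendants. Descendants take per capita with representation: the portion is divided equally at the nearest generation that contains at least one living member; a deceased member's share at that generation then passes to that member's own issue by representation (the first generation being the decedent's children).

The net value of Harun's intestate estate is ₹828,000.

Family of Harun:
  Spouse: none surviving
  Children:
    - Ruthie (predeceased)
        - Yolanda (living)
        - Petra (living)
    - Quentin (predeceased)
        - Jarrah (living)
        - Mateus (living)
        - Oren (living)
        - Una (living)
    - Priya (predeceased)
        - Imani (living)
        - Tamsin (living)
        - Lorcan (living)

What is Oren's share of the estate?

The entire ₹828,000 passes to the descendants.
No child survives, so the initial division is made at the grandchildren's generation.
That amount (₹828,000) is divided into 9 shares of ₹92,000: Yolanda, Petra, Jarrah, Mateus, Oren, Una, Imani, Tamsin, and Lorcan each take ₹92,000.

Oren receives ₹92,000.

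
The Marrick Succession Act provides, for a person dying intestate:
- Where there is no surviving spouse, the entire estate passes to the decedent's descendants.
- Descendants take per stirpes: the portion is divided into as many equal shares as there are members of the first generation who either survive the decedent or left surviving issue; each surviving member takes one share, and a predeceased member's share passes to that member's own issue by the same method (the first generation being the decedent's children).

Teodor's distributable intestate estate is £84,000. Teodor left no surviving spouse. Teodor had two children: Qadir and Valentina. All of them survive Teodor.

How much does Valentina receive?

Valentina receives £42,000.

The entire £84,000 passes to the descendants.
That amount (£84,000) is divided into 2 shares of £42,000: Qadir and Valentina each take £42,000.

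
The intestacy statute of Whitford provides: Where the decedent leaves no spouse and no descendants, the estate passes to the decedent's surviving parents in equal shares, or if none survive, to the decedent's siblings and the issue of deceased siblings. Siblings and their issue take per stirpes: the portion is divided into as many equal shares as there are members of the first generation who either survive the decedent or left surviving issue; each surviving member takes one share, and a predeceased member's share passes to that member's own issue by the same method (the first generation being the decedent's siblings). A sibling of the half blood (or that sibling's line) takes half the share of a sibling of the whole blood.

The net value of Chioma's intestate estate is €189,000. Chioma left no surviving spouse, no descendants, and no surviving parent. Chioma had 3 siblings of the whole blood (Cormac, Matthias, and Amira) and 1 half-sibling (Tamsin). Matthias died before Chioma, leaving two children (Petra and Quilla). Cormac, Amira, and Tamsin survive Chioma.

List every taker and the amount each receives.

Cormac: €54,000; Petra: €27,000; Quilla: €27,000; Amira: €54,000; Tamsin: €27,000

The entire €189,000 passes to the siblings and their issue.
Counting each half-blood sibling's line as half a unit, there are 7/2 units in €189,000, so one unit is €54,000. Whole-blood lines (Cormac, Matthias, and Amira) take €54,000 each; half-blood lines (Tamsin) take €27,000 each.
Matthias's share (€54,000) is divided into 2 shares of €27,000: Petra and Quilla each take €27,000.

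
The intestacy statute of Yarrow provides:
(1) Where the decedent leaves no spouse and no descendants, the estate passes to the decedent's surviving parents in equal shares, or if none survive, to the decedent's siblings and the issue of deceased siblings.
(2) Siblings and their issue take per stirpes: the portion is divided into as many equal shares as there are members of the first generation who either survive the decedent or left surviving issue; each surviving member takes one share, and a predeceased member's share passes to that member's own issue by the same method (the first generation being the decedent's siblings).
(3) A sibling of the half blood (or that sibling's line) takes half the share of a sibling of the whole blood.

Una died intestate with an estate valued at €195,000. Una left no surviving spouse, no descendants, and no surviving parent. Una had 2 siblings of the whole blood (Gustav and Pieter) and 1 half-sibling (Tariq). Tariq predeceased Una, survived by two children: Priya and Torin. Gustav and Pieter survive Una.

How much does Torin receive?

Torin receives €19,500.

The entire €195,000 passes to the siblings and their issue.
Counting each half-blood sibling's line as half a unit, there are 5/2 units in €195,000, so one unit is €78,000. Whole-blood lines (Gustav and Pieter) take €78,000 each; half-blood lines (Tariq) take €39,000 each.
Tariq's share (€39,000) is divided into 2 shares of €19,500: Priya and Torin each take €19,500.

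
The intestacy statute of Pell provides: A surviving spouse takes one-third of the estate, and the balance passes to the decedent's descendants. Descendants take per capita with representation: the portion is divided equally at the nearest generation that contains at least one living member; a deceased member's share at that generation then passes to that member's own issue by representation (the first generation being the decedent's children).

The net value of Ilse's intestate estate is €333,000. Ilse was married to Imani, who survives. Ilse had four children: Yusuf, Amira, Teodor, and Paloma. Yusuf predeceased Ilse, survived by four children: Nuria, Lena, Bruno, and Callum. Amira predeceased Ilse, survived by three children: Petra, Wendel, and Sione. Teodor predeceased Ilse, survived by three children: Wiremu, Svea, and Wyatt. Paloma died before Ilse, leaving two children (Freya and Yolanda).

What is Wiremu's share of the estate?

Wiremu receives €18,500.

Imani takes one-third of €333,000 = €111,000. The remaining €222,000 passes to the descendants.
No child survives, so the initial division is made at the grandchildren's generation.
The descendants' portion (€222,000) is divided into 12 shares of €18,500: Nuria, Lena, Bruno, Callum, Petra, Wendel, Sione, Wiremu, Svea, Wyatt, Freya, and Yolanda each take €18,500.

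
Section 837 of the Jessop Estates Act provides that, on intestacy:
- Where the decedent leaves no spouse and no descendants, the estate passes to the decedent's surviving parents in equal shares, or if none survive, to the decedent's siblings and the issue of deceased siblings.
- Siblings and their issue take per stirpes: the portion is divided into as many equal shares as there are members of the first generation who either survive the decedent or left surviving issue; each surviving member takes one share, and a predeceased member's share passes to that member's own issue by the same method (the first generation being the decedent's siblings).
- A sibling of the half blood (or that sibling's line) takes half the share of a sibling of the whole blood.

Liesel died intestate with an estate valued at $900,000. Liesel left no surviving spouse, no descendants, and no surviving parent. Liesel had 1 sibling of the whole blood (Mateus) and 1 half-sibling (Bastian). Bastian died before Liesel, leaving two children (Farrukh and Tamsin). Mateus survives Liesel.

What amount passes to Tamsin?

Tamsin receives $150,000.

The entire $900,000 passes to the siblings and their issue.
Counting each half-blood sibling's line as half a unit, there are 3/2 units in $900,000, so one unit is $600,000. Whole-blood lines (Mateus) take $600,000 each; half-blood lines (Bastian) take $300,000 each.
Bastian's share ($300,000) is divided into 2 shares of $150,000: Farrukh and Tamsin each take $150,000.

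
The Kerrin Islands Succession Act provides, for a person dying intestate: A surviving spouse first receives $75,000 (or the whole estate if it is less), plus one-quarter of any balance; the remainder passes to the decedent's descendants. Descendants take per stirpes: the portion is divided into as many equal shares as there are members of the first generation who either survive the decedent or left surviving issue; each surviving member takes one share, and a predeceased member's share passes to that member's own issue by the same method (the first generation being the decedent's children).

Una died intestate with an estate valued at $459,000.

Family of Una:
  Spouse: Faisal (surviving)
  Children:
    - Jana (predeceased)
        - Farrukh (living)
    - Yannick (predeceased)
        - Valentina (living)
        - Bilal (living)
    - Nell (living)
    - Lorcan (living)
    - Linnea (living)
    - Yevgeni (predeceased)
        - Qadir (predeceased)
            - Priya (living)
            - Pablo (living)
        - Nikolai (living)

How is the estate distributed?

Faisal: $171,000; Farrukh: $48,000; Valentina: $24,000; Bilal: $24,000; Nell: $48,000; Lorcan: $48,000; Linnea: $48,000; Priya: $12,000; Pablo: $12,000; Nikolai: $24,000

Faisal first takes $75,000, leaving a balance of $384,000. Faisal then takes one-quarter of the balance ($96,000), for a total of $171,000. The remaining $288,000 passes to the descendants.
The descendants' portion ($288,000) is divided into 6 shares of $48,000: Nell, Lorcan, and Linnea each take $48,000; Jana's $48,000 share passes to Jana's issue; Yannick's $48,000 share passes to Yannick's issue; Yevgeni's $48,000 share passes to Yevgeni's issue.
Jana's share ($48,000) passes entirely to Farrukh.
Yannick's share ($48,000) is divided into 2 shares of $24,000: Valentina and Bilal each take $24,000.
Yevgeni's share ($48,000) is divided into 2 shares of $24,000: Nikolai takes $24,000; Qadir's $24,000 share passes to Qadir's issue.
Qadir's share ($24,000) is divided into 2 shares of $12,000: Priya and Pablo each take $12,000.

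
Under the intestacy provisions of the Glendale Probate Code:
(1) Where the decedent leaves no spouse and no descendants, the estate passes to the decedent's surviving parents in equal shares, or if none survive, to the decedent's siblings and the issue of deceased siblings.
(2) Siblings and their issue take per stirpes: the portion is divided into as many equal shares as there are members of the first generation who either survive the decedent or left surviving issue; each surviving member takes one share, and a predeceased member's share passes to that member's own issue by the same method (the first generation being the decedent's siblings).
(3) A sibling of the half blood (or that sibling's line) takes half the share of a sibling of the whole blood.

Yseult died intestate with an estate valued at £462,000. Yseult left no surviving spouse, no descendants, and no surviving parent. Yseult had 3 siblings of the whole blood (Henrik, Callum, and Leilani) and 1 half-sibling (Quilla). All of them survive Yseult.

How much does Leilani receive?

Leilani receives £132,000.

The entire £462,000 passes to the siblings and their issue.
Counting each half-blood sibling's line as half a unit, there are 7/2 units in £462,000, so one unit is £132,000. Whole-blood lines (Henrik, Callum, and Leilani) take £132,000 each; half-blood lines (Quilla) take £66,000 each.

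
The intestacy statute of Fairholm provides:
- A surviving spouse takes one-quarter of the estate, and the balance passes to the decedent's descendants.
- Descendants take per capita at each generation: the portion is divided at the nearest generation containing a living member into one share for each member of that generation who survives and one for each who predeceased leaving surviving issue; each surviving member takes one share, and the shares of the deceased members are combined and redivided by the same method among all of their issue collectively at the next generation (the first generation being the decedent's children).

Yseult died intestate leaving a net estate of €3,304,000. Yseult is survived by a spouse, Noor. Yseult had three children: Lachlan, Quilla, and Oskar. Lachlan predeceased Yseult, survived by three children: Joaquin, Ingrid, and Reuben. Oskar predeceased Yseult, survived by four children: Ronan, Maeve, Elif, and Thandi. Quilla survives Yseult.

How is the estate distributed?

Noor takes one-quarter of €3,304,000 = €826,000. The remaining €2,478,000 passes to the descendants.
The descendants' portion (€2,478,000) is divided at the children's generation into 3 shares of €826,000. Quilla takes €826,000. The 2 shares of the deceased (Lachlan and Oskar) are combined into a pool of €1,652,000.
That pool (€1,652,000) is divided at the grandchildren's generation equally among Joaquin, Ingrid, Reuben, Ronan, Maeve, Elif, and Thandi: €236,000 each.

Noor: €826,000; Joaquin: €236,000; Ingrid: €236,000; Reuben: €236,000; Quilla: €826,000; Ronan: €236,000; Maeve: €236,000; Elif: €236,000; Thandi: €236,000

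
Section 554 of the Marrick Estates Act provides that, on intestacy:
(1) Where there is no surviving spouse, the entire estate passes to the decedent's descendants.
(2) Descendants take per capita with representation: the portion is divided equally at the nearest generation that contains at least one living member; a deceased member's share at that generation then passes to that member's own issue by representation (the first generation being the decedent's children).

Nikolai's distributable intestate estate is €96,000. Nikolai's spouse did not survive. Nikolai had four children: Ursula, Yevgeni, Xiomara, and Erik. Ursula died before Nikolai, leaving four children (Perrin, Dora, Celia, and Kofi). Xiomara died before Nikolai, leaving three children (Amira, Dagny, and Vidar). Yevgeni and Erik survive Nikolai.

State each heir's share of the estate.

Perrin: €6,000; Dora: €6,000; Celia: €6,000; Kofi: €6,000; Yevgeni: €24,000; Amira: €8,000; Dagny: €8,000; Vidar: €8,000; Erik: €24,000

The entire €96,000 passes to the descendants.
That amount (€96,000) is divided into 4 shares of €24,000: Yevgeni and Erik each take €24,000; Ursula's €24,000 share passes to Ursula's issue; Xiomara's €24,000 share passes to Xiomara's issue.
Ursula's share (€24,000) is divided into 4 shares of €6,000: Perrin, Dora, Celia, and Kofi each take €6,000.
Xiomara's share (€24,000) is divided into 3 shares of €8,000: Amira, Dagny, and Vidar each take €8,000.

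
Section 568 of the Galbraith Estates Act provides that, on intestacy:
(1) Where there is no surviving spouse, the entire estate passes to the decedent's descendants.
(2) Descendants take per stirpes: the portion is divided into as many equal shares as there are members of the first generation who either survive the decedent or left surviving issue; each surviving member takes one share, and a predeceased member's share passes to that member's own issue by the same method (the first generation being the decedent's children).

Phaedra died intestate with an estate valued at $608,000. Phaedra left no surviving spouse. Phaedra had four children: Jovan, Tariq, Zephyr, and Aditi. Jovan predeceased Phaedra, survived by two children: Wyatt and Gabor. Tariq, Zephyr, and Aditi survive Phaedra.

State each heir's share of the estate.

The entire $608,000 passes to the descendants.
That amount ($608,000) is divided into 4 shares of $152,000: Tariq, Zephyr, and Aditi each take $152,000; Jovan's $152,000 share passes to Jovan's issue.
Jovan's share ($152,000) is divided into 2 shares of $76,000: Wyatt and Gabor each take $76,000.

Wyatt: $76,000; Gabor: $76,000; Tariq: $152,000; Zephyr: $152,000; Aditi: $152,000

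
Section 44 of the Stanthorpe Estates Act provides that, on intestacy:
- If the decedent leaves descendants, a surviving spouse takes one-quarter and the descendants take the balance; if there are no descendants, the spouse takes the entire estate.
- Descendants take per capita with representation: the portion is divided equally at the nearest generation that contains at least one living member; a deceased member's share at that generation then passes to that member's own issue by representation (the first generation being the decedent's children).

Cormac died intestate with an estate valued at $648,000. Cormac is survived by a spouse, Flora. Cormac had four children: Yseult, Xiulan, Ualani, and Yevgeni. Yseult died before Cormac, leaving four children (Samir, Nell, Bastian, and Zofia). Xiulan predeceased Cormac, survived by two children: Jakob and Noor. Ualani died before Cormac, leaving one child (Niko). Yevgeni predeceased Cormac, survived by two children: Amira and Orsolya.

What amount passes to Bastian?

Bastian receives $54,000.

Flora takes one-quarter of $648,000 = $162,000. The remaining $486,000 passes to the descendants.
No child survives, so the initial division is made at the grandchildren's generation.
The descendants' portion ($486,000) is divided into 9 shares of $54,000: Samir, Nell, Bastian, Zofia, Jakob, Noor, Niko, Amira, and Orsolya each take $54,000.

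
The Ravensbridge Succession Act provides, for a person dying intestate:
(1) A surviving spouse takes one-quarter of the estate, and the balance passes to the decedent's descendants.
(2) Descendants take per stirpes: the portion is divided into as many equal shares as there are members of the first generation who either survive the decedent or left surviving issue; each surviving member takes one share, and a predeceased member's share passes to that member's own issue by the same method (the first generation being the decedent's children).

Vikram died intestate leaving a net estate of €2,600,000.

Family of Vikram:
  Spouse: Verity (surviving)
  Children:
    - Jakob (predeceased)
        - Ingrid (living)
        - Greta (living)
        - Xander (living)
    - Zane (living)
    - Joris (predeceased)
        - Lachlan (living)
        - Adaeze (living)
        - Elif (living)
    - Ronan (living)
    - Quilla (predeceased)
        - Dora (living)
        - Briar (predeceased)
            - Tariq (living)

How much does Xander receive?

Verity takes one-quarter of €2,600,000 = €650,000. The remaining €1,950,000 passes to the descendants.
The descendants' portion (€1,950,000) is divided into 5 shares of €390,000: Zane and Ronan each take €390,000; Jakob's €390,000 share passes to Jakob's issue; Joris's €390,000 share passes to Joris's issue; Quilla's €390,000 share passes to Quilla's issue.
Jakob's share (€390,000) is divided into 3 shares of €130,000: Ingrid, Greta, and Xander each take €130,000.
Joris's share (€390,000) is divided into 3 shares of €130,000: Lachlan, Adaeze, and Elif each take €130,000.
Quilla's share (€390,000) is divided into 2 shares of €195,000: Dora takes €195,000; Briar's €195,000 share passes to Briar's issue.
Briar's share (€195,000) passes entirely to Tariq.

Xander receives €130,000.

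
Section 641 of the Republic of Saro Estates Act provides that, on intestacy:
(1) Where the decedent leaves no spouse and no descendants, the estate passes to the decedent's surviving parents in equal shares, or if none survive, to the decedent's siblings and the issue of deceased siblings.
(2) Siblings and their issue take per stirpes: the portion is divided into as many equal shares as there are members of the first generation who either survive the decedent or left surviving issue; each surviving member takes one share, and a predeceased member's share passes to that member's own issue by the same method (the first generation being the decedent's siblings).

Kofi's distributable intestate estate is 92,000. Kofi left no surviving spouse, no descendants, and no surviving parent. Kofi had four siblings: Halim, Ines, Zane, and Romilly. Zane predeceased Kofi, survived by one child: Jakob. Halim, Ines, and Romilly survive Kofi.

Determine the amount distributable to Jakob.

The entire 92,000 passes to the siblings and their issue.
That amount (92,000) is divided into 4 shares of 23,000: Halim, Ines, and Romilly each take 23,000; Zane's 23,000 share passes to Zane's issue.
Zane's share (23,000) passes entirely to Jakob.

Jakob receives 23,000.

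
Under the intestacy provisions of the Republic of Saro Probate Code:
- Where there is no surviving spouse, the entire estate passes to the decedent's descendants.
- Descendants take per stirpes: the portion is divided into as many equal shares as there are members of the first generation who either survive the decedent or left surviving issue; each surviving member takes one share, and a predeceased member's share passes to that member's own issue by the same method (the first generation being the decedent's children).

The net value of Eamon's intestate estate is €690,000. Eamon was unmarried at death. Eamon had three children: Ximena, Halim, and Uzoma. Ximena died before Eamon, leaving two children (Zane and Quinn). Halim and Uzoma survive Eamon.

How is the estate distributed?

Zane: €115,000; Quinn: €115,000; Halim: €230,000; Uzoma: €230,000

The entire €690,000 passes to the descendants.
That amount (€690,000) is divided into 3 shares of €230,000: Halim and Uzoma each take €230,000; Ximena's €230,000 share passes to Ximena's issue.
Ximena's share (€230,000) is divided into 2 shares of €115,000: Zane and Quinn each take €115,000.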